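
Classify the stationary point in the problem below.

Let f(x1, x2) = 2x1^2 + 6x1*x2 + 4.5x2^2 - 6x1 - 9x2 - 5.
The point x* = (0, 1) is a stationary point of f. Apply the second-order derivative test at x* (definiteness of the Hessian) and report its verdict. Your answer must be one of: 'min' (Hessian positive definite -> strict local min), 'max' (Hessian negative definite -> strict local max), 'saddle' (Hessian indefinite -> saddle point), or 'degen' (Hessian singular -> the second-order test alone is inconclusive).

Compute the Hessian H = grad^2 f:
  H = [[4, 6], [6, 9]]
Verify stationarity: grad f(x*) = H x* + g = (0, 0).
Eigenvalues of H: 0, 13.
H has a zero eigenvalue (singular; positive semidefinite but not definite), so H is neither positive definite, negative definite, nor indefinite. The second-order test alone is inconclusive -> degen.
(Indeed, f is constant along the null direction of H through x*, so x* is not a strict local extremum.)

degen


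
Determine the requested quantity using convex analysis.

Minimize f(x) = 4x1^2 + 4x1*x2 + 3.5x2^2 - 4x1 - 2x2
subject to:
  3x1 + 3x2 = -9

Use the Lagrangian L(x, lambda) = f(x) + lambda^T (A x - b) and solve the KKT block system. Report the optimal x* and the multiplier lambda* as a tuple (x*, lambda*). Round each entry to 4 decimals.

Form the Lagrangian:
  L(x, lambda) = (1/2) x^T Q x + c^T x + lambda^T (A x - b)
Stationarity (grad_x L = 0): Q x + c + A^T lambda = 0.
Primal feasibility: A x = b.

This gives the KKT block system:
  [ Q   A^T ] [ x     ]   [-c ]
  [ A    0  ] [ lambda ] = [ b ]

Solving the linear system:
  x*      = (-1, -2)
  lambda* = (6.6667)
  f(x*)   = 34

x* = (-1, -2), lambda* = (6.6667)


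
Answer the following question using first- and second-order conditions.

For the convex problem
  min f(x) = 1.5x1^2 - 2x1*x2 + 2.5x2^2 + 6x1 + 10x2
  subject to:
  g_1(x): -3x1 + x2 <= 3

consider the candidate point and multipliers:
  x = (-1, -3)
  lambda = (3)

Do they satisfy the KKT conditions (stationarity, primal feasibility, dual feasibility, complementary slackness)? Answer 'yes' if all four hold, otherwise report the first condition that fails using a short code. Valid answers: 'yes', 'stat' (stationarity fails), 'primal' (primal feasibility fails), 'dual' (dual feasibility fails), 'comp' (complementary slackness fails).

Gradient of f: grad f(x) = Q x + c = (9, -3)
Constraint values g_i(x) = a_i^T x - b_i:
  g_1((-1, -3)) = -3
Stationarity residual: grad f(x) + sum_i lambda_i a_i = (0, 0)
  -> stationarity OK
Primal feasibility (all g_i <= 0): OK
Dual feasibility (all lambda_i >= 0): OK
Complementary slackness (lambda_i * g_i(x) = 0 for all i): FAILS

Verdict: the first failing condition is complementary_slackness -> comp.

comp


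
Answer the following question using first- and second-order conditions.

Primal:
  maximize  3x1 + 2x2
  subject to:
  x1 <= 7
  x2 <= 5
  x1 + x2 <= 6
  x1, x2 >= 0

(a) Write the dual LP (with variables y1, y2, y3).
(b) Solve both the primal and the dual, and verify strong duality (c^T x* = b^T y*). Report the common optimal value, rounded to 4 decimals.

The standard primal-dual pair for 'max c^T x s.t. A x <= b, x >= 0' is:
  Dual:  min b^T y  s.t.  A^T y >= c,  y >= 0.

So the dual LP is:
  minimize  7y1 + 5y2 + 6y3
  subject to:
    y1 + y3 >= 3
    y2 + y3 >= 2
    y1, y2, y3 >= 0

Solving the primal: x* = (6, 0).
  primal value c^T x* = 18.
Solving the dual: y* = (0, 0, 3).
  dual value b^T y* = 18.
Strong duality: c^T x* = b^T y*. Confirmed.

18


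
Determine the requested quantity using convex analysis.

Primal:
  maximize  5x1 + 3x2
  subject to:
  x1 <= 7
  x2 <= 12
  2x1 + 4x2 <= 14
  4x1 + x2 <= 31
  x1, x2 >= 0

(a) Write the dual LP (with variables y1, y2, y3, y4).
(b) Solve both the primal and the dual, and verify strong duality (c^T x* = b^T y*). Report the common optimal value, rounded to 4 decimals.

The standard primal-dual pair for 'max c^T x s.t. A x <= b, x >= 0' is:
  Dual:  min b^T y  s.t.  A^T y >= c,  y >= 0.

So the dual LP is:
  minimize  7y1 + 12y2 + 14y3 + 31y4
  subject to:
    y1 + 2y3 + 4y4 >= 5
    y2 + 4y3 + y4 >= 3
    y1, y2, y3, y4 >= 0

Solving the primal: x* = (7, 0).
  primal value c^T x* = 35.
Solving the dual: y* = (3.5, 0, 0.75, 0).
  dual value b^T y* = 35.
Strong duality: c^T x* = b^T y*. Confirmed.

35


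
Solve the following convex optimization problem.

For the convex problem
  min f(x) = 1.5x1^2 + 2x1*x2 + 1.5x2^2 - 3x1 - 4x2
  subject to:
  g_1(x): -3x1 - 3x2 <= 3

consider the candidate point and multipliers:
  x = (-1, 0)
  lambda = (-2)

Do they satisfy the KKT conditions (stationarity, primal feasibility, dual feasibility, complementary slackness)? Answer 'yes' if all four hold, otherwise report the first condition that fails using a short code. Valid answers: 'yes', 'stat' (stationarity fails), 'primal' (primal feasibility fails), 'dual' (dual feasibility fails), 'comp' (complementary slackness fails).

Gradient of f: grad f(x) = Q x + c = (-6, -6)
Constraint values g_i(x) = a_i^T x - b_i:
  g_1((-1, 0)) = 0
Stationarity residual: grad f(x) + sum_i lambda_i a_i = (0, 0)
  -> stationarity OK
Primal feasibility (all g_i <= 0): OK
Dual feasibility (all lambda_i >= 0): FAILS
Complementary slackness (lambda_i * g_i(x) = 0 for all i): OK

Verdict: the first failing condition is dual_feasibility -> dual.

dual


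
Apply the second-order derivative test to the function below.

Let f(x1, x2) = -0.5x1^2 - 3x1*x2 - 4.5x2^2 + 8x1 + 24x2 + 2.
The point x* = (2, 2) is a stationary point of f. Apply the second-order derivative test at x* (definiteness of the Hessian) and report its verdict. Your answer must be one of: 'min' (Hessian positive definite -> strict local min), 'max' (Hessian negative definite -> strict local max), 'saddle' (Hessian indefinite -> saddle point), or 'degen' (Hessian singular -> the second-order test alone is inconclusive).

Compute the Hessian H = grad^2 f:
  H = [[-1, -3], [-3, -9]]
Verify stationarity: grad f(x*) = H x* + g = (0, 0).
Eigenvalues of H: -10, 0.
H has a zero eigenvalue (singular; negative semidefinite but not definite), so H is neither positive definite, negative definite, nor indefinite. The second-order test alone is inconclusive -> degen.
(Indeed, f is constant along the null direction of H through x*, so x* is not a strict local extremum.)

degen


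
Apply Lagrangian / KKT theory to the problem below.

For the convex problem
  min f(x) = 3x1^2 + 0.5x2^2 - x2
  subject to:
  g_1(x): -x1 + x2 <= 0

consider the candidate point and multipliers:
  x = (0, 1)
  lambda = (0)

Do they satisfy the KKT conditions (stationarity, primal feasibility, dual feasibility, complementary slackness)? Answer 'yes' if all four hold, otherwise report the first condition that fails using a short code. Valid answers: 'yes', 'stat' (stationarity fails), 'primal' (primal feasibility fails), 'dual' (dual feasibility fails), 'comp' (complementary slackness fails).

Gradient of f: grad f(x) = Q x + c = (0, 0)
Constraint values g_i(x) = a_i^T x - b_i:
  g_1((0, 1)) = 1
Stationarity residual: grad f(x) + sum_i lambda_i a_i = (0, 0)
  -> stationarity OK
Primal feasibility (all g_i <= 0): FAILS
Dual feasibility (all lambda_i >= 0): OK
Complementary slackness (lambda_i * g_i(x) = 0 for all i): OK

Verdict: the first failing condition is primal_feasibility -> primal.

primal


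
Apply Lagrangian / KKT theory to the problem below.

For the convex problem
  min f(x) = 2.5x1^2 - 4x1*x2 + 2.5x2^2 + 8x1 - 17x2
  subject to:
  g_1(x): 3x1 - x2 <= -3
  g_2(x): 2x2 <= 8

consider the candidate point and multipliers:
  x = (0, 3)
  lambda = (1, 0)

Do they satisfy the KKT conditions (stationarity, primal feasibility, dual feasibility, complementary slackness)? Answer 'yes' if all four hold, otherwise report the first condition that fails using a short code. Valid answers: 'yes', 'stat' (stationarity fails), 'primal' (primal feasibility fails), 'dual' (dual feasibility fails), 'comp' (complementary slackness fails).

Gradient of f: grad f(x) = Q x + c = (-4, -2)
Constraint values g_i(x) = a_i^T x - b_i:
  g_1((0, 3)) = 0
  g_2((0, 3)) = -2
Stationarity residual: grad f(x) + sum_i lambda_i a_i = (-1, -3)
  -> stationarity FAILS
Primal feasibility (all g_i <= 0): OK
Dual feasibility (all lambda_i >= 0): OK
Complementary slackness (lambda_i * g_i(x) = 0 for all i): OK

Verdict: the first failing condition is stationarity -> stat.

stat


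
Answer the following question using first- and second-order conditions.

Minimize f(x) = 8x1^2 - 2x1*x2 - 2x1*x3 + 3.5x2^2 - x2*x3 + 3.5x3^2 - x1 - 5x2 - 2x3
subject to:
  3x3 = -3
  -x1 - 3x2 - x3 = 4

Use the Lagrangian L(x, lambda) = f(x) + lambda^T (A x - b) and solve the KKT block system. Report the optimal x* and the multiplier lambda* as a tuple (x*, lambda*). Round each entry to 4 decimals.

Form the Lagrangian:
  L(x, lambda) = (1/2) x^T Q x + c^T x + lambda^T (A x - b)
Stationarity (grad_x L = 0): Q x + c + A^T lambda = 0.
Primal feasibility: A x = b.

This gives the KKT block system:
  [ Q   A^T ] [ x     ]   [-c ]
  [ A    0  ] [ lambda ] = [ b ]

Solving the linear system:
  x*      = (-0.3681, -0.8773, -1)
  lambda* = (1.4172, -3.135)
  f(x*)   = 11.773

x* = (-0.3681, -0.8773, -1), lambda* = (1.4172, -3.135)


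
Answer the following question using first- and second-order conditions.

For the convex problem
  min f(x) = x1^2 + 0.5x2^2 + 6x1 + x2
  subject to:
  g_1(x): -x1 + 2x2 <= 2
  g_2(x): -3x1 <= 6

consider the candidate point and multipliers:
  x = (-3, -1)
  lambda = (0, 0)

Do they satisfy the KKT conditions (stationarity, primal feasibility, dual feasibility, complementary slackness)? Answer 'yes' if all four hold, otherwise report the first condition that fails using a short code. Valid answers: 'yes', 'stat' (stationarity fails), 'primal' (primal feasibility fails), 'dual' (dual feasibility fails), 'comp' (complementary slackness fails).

Gradient of f: grad f(x) = Q x + c = (0, 0)
Constraint values g_i(x) = a_i^T x - b_i:
  g_1((-3, -1)) = -1
  g_2((-3, -1)) = 3
Stationarity residual: grad f(x) + sum_i lambda_i a_i = (0, 0)
  -> stationarity OK
Primal feasibility (all g_i <= 0): FAILS
Dual feasibility (all lambda_i >= 0): OK
Complementary slackness (lambda_i * g_i(x) = 0 for all i): OK

Verdict: the first failing condition is primal_feasibility -> primal.

primal


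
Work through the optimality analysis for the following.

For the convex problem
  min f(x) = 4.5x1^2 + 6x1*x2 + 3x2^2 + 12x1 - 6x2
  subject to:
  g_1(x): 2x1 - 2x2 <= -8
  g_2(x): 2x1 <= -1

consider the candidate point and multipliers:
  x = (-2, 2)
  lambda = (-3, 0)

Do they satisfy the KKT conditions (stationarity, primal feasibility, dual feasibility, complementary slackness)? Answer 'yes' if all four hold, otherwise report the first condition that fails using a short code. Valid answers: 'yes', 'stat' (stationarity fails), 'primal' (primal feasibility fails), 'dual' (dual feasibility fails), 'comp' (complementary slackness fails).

Gradient of f: grad f(x) = Q x + c = (6, -6)
Constraint values g_i(x) = a_i^T x - b_i:
  g_1((-2, 2)) = 0
  g_2((-2, 2)) = -3
Stationarity residual: grad f(x) + sum_i lambda_i a_i = (0, 0)
  -> stationarity OK
Primal feasibility (all g_i <= 0): OK
Dual feasibility (all lambda_i >= 0): FAILS
Complementary slackness (lambda_i * g_i(x) = 0 for all i): OK

Verdict: the first failing condition is dual_feasibility -> dual.

dual


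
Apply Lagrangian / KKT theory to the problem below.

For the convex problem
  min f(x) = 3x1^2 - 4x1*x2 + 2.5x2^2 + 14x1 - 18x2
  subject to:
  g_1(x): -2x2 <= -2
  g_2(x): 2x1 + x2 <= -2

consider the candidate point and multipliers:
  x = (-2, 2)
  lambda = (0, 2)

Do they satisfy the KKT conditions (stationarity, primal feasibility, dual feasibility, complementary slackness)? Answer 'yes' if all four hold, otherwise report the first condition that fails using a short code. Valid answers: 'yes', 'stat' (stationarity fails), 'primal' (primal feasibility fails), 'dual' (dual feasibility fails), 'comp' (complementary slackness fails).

Gradient of f: grad f(x) = Q x + c = (-6, 0)
Constraint values g_i(x) = a_i^T x - b_i:
  g_1((-2, 2)) = -2
  g_2((-2, 2)) = 0
Stationarity residual: grad f(x) + sum_i lambda_i a_i = (-2, 2)
  -> stationarity FAILS
Primal feasibility (all g_i <= 0): OK
Dual feasibility (all lambda_i >= 0): OK
Complementary slackness (lambda_i * g_i(x) = 0 for all i): OK

Verdict: the first failing condition is stationarity -> stat.

stat


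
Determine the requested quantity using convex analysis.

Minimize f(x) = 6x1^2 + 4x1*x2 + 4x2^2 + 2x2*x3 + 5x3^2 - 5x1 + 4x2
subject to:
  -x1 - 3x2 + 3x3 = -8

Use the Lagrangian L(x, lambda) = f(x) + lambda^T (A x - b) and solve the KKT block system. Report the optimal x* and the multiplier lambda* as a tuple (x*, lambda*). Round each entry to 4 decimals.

Form the Lagrangian:
  L(x, lambda) = (1/2) x^T Q x + c^T x + lambda^T (A x - b)
Stationarity (grad_x L = 0): Q x + c + A^T lambda = 0.
Primal feasibility: A x = b.

This gives the KKT block system:
  [ Q   A^T ] [ x     ]   [-c ]
  [ A    0  ] [ lambda ] = [ b ]

Solving the linear system:
  x*      = (0.3634, 1.1406, -1.405)
  lambda* = (3.9228)
  f(x*)   = 17.0639

x* = (0.3634, 1.1406, -1.405), lambda* = (3.9228)


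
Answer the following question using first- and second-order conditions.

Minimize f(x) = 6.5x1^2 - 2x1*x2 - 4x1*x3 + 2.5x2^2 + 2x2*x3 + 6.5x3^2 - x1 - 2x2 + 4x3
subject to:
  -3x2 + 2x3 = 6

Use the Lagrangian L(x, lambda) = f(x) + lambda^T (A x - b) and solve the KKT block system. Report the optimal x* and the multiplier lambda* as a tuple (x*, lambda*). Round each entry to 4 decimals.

Form the Lagrangian:
  L(x, lambda) = (1/2) x^T Q x + c^T x + lambda^T (A x - b)
Stationarity (grad_x L = 0): Q x + c + A^T lambda = 0.
Primal feasibility: A x = b.

This gives the KKT block system:
  [ Q   A^T ] [ x     ]   [-c ]
  [ A    0  ] [ lambda ] = [ b ]

Solving the linear system:
  x*      = (-0.0539, -1.7126, 0.4311)
  lambda* = (-3.1976)
  f(x*)   = 12.1946

x* = (-0.0539, -1.7126, 0.4311), lambda* = (-3.1976)


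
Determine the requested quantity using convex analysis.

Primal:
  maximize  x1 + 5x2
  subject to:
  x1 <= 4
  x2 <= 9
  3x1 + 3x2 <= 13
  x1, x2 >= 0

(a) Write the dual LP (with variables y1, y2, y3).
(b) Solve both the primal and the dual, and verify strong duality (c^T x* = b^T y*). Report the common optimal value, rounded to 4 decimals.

The standard primal-dual pair for 'max c^T x s.t. A x <= b, x >= 0' is:
  Dual:  min b^T y  s.t.  A^T y >= c,  y >= 0.

So the dual LP is:
  minimize  4y1 + 9y2 + 13y3
  subject to:
    y1 + 3y3 >= 1
    y2 + 3y3 >= 5
    y1, y2, y3 >= 0

Solving the primal: x* = (0, 4.3333).
  primal value c^T x* = 21.6667.
Solving the dual: y* = (0, 0, 1.6667).
  dual value b^T y* = 21.6667.
Strong duality: c^T x* = b^T y*. Confirmed.

21.6667


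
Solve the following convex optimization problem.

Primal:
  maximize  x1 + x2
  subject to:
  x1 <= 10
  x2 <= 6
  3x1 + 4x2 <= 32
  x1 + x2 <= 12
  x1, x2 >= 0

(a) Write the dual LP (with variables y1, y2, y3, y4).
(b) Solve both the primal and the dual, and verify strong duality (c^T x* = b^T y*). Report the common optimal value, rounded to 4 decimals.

The standard primal-dual pair for 'max c^T x s.t. A x <= b, x >= 0' is:
  Dual:  min b^T y  s.t.  A^T y >= c,  y >= 0.

So the dual LP is:
  minimize  10y1 + 6y2 + 32y3 + 12y4
  subject to:
    y1 + 3y3 + y4 >= 1
    y2 + 4y3 + y4 >= 1
    y1, y2, y3, y4 >= 0

Solving the primal: x* = (10, 0.5).
  primal value c^T x* = 10.5.
Solving the dual: y* = (0.25, 0, 0.25, 0).
  dual value b^T y* = 10.5.
Strong duality: c^T x* = b^T y*. Confirmed.

10.5


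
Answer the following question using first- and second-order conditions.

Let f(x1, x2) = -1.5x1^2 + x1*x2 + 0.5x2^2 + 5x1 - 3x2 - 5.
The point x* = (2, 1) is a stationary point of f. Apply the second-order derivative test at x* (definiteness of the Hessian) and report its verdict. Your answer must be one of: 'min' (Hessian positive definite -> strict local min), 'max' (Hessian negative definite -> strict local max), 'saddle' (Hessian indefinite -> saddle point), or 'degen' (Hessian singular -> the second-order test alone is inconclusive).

Compute the Hessian H = grad^2 f:
  H = [[-3, 1], [1, 1]]
Verify stationarity: grad f(x*) = H x* + g = (0, 0).
Eigenvalues of H: -3.2361, 1.2361.
Eigenvalues have mixed signs, so H is indefinite -> x* is a saddle point.

saddle


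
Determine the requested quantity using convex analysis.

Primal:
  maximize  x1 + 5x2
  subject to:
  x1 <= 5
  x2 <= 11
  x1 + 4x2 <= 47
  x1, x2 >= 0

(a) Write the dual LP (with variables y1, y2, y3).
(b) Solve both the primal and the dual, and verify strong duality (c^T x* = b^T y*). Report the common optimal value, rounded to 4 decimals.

The standard primal-dual pair for 'max c^T x s.t. A x <= b, x >= 0' is:
  Dual:  min b^T y  s.t.  A^T y >= c,  y >= 0.

So the dual LP is:
  minimize  5y1 + 11y2 + 47y3
  subject to:
    y1 + y3 >= 1
    y2 + 4y3 >= 5
    y1, y2, y3 >= 0

Solving the primal: x* = (3, 11).
  primal value c^T x* = 58.
Solving the dual: y* = (0, 1, 1).
  dual value b^T y* = 58.
Strong duality: c^T x* = b^T y*. Confirmed.

58


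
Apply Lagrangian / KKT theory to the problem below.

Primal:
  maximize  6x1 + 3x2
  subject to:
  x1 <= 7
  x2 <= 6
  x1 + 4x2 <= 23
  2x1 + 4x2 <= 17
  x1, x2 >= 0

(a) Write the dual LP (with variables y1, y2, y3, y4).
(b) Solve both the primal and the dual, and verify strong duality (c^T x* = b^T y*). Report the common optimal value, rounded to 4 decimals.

The standard primal-dual pair for 'max c^T x s.t. A x <= b, x >= 0' is:
  Dual:  min b^T y  s.t.  A^T y >= c,  y >= 0.

So the dual LP is:
  minimize  7y1 + 6y2 + 23y3 + 17y4
  subject to:
    y1 + y3 + 2y4 >= 6
    y2 + 4y3 + 4y4 >= 3
    y1, y2, y3, y4 >= 0

Solving the primal: x* = (7, 0.75).
  primal value c^T x* = 44.25.
Solving the dual: y* = (4.5, 0, 0, 0.75).
  dual value b^T y* = 44.25.
Strong duality: c^T x* = b^T y*. Confirmed.

44.25


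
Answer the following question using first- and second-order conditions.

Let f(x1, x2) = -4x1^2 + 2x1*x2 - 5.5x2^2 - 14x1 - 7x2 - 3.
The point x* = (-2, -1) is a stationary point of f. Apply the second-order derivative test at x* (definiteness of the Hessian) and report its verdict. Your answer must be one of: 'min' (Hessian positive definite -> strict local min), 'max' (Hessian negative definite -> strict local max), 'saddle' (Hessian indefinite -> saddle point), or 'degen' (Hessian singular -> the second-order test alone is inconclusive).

Compute the Hessian H = grad^2 f:
  H = [[-8, 2], [2, -11]]
Verify stationarity: grad f(x*) = H x* + g = (0, 0).
Eigenvalues of H: -12, -7.
Both eigenvalues < 0, so H is negative definite -> x* is a strict local max.

max


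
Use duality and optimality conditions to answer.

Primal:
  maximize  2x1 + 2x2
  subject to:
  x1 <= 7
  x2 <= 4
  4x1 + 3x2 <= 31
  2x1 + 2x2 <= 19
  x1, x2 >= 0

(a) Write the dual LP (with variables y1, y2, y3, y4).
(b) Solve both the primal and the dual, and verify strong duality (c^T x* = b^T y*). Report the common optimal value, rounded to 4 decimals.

The standard primal-dual pair for 'max c^T x s.t. A x <= b, x >= 0' is:
  Dual:  min b^T y  s.t.  A^T y >= c,  y >= 0.

So the dual LP is:
  minimize  7y1 + 4y2 + 31y3 + 19y4
  subject to:
    y1 + 4y3 + 2y4 >= 2
    y2 + 3y3 + 2y4 >= 2
    y1, y2, y3, y4 >= 0

Solving the primal: x* = (4.75, 4).
  primal value c^T x* = 17.5.
Solving the dual: y* = (0, 0.5, 0.5, 0).
  dual value b^T y* = 17.5.
Strong duality: c^T x* = b^T y*. Confirmed.

17.5


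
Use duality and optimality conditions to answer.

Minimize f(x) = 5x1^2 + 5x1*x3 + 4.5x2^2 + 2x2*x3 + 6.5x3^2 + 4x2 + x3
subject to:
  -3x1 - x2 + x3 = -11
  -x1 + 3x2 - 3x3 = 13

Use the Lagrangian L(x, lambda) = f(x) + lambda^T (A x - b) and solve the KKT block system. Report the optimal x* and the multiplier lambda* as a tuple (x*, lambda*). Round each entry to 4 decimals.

Form the Lagrangian:
  L(x, lambda) = (1/2) x^T Q x + c^T x + lambda^T (A x - b)
Stationarity (grad_x L = 0): Q x + c + A^T lambda = 0.
Primal feasibility: A x = b.

This gives the KKT block system:
  [ Q   A^T ] [ x     ]   [-c ]
  [ A    0  ] [ lambda ] = [ b ]

Solving the linear system:
  x*      = (2, 2.3077, -2.6923)
  lambda* = (3.9, -5.1615)
  f(x*)   = 58.2692

x* = (2, 2.3077, -2.6923), lambda* = (3.9, -5.1615)


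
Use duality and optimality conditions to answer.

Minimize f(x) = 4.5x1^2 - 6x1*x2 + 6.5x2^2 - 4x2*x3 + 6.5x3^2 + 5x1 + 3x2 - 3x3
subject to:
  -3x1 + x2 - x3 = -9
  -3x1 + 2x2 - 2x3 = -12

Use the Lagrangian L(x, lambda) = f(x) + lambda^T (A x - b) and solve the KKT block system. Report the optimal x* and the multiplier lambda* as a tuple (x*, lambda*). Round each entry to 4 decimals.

Form the Lagrangian:
  L(x, lambda) = (1/2) x^T Q x + c^T x + lambda^T (A x - b)
Stationarity (grad_x L = 0): Q x + c + A^T lambda = 0.
Primal feasibility: A x = b.

This gives the KKT block system:
  [ Q   A^T ] [ x     ]   [-c ]
  [ A    0  ] [ lambda ] = [ b ]

Solving the linear system:
  x*      = (2, -0.8333, 2.1667)
  lambda* = (-9.8333, 19.1667)
  f(x*)   = 71.25

x* = (2, -0.8333, 2.1667), lambda* = (-9.8333, 19.1667)


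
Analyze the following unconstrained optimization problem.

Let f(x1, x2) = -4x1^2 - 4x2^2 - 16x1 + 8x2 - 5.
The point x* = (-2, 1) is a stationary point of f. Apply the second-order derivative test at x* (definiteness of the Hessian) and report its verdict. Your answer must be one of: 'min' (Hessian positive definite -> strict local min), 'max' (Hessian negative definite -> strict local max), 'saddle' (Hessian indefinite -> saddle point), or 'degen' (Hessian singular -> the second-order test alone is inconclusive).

Compute the Hessian H = grad^2 f:
  H = [[-8, 0], [0, -8]]
Verify stationarity: grad f(x*) = H x* + g = (0, 0).
Eigenvalues of H: -8, -8.
Both eigenvalues < 0, so H is negative definite -> x* is a strict local max.

max


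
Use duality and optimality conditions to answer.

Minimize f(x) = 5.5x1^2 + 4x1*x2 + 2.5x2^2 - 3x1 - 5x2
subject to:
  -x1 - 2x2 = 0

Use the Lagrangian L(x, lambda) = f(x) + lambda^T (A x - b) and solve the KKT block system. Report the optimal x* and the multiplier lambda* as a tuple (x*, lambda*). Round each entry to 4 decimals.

Form the Lagrangian:
  L(x, lambda) = (1/2) x^T Q x + c^T x + lambda^T (A x - b)
Stationarity (grad_x L = 0): Q x + c + A^T lambda = 0.
Primal feasibility: A x = b.

This gives the KKT block system:
  [ Q   A^T ] [ x     ]   [-c ]
  [ A    0  ] [ lambda ] = [ b ]

Solving the linear system:
  x*      = (0.0606, -0.0303)
  lambda* = (-2.4545)
  f(x*)   = -0.0152

x* = (0.0606, -0.0303), lambda* = (-2.4545)


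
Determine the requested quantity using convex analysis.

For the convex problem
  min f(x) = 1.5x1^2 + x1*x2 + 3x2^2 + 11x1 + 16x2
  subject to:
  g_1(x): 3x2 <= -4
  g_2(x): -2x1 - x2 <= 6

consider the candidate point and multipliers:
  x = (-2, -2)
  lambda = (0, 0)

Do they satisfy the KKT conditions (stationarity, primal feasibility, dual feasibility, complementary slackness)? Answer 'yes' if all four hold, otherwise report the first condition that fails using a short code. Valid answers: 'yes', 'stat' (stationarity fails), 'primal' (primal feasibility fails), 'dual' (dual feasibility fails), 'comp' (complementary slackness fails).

Gradient of f: grad f(x) = Q x + c = (3, 2)
Constraint values g_i(x) = a_i^T x - b_i:
  g_1((-2, -2)) = -2
  g_2((-2, -2)) = 0
Stationarity residual: grad f(x) + sum_i lambda_i a_i = (3, 2)
  -> stationarity FAILS
Primal feasibility (all g_i <= 0): OK
Dual feasibility (all lambda_i >= 0): OK
Complementary slackness (lambda_i * g_i(x) = 0 for all i): OK

Verdict: the first failing condition is stationarity -> stat.

stat


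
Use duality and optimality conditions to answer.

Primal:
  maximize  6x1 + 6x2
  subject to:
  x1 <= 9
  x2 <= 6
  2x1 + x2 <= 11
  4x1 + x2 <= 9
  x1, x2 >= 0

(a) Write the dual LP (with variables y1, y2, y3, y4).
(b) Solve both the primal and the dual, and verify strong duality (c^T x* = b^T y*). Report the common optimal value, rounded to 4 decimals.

The standard primal-dual pair for 'max c^T x s.t. A x <= b, x >= 0' is:
  Dual:  min b^T y  s.t.  A^T y >= c,  y >= 0.

So the dual LP is:
  minimize  9y1 + 6y2 + 11y3 + 9y4
  subject to:
    y1 + 2y3 + 4y4 >= 6
    y2 + y3 + y4 >= 6
    y1, y2, y3, y4 >= 0

Solving the primal: x* = (0.75, 6).
  primal value c^T x* = 40.5.
Solving the dual: y* = (0, 4.5, 0, 1.5).
  dual value b^T y* = 40.5.
Strong duality: c^T x* = b^T y*. Confirmed.

40.5


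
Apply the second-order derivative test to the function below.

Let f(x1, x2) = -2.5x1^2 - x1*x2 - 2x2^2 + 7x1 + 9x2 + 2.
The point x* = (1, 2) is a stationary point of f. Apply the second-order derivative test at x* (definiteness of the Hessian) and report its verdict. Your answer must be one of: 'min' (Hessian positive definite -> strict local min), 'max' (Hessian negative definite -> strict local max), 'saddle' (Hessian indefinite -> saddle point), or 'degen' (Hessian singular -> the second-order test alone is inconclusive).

Compute the Hessian H = grad^2 f:
  H = [[-5, -1], [-1, -4]]
Verify stationarity: grad f(x*) = H x* + g = (0, 0).
Eigenvalues of H: -5.618, -3.382.
Both eigenvalues < 0, so H is negative definite -> x* is a strict local max.

max


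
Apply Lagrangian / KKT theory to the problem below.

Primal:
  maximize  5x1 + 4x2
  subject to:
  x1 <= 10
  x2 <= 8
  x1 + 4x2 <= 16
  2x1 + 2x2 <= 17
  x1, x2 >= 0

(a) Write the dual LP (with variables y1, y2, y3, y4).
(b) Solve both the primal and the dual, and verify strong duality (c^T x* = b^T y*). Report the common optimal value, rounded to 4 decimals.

The standard primal-dual pair for 'max c^T x s.t. A x <= b, x >= 0' is:
  Dual:  min b^T y  s.t.  A^T y >= c,  y >= 0.

So the dual LP is:
  minimize  10y1 + 8y2 + 16y3 + 17y4
  subject to:
    y1 + y3 + 2y4 >= 5
    y2 + 4y3 + 2y4 >= 4
    y1, y2, y3, y4 >= 0

Solving the primal: x* = (8.5, 0).
  primal value c^T x* = 42.5.
Solving the dual: y* = (0, 0, 0, 2.5).
  dual value b^T y* = 42.5.
Strong duality: c^T x* = b^T y*. Confirmed.

42.5


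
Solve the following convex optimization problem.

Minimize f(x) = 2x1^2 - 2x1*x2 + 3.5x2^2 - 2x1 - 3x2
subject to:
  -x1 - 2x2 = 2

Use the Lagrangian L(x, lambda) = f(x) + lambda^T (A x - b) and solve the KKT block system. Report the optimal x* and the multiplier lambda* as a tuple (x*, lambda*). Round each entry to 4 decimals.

Form the Lagrangian:
  L(x, lambda) = (1/2) x^T Q x + c^T x + lambda^T (A x - b)
Stationarity (grad_x L = 0): Q x + c + A^T lambda = 0.
Primal feasibility: A x = b.

This gives the KKT block system:
  [ Q   A^T ] [ x     ]   [-c ]
  [ A    0  ] [ lambda ] = [ b ]

Solving the linear system:
  x*      = (-0.6452, -0.6774)
  lambda* = (-3.2258)
  f(x*)   = 4.8871

x* = (-0.6452, -0.6774), lambda* = (-3.2258)


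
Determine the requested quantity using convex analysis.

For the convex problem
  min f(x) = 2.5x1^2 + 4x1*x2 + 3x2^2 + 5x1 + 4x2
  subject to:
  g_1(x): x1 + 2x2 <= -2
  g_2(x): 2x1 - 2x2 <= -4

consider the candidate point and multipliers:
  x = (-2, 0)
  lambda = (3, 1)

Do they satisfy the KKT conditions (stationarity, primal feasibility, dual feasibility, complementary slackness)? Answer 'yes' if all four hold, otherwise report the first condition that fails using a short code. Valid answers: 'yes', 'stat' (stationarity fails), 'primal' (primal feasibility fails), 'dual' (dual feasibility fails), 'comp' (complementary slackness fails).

Gradient of f: grad f(x) = Q x + c = (-5, -4)
Constraint values g_i(x) = a_i^T x - b_i:
  g_1((-2, 0)) = 0
  g_2((-2, 0)) = 0
Stationarity residual: grad f(x) + sum_i lambda_i a_i = (0, 0)
  -> stationarity OK
Primal feasibility (all g_i <= 0): OK
Dual feasibility (all lambda_i >= 0): OK
Complementary slackness (lambda_i * g_i(x) = 0 for all i): OK

Verdict: yes, KKT holds.

yes


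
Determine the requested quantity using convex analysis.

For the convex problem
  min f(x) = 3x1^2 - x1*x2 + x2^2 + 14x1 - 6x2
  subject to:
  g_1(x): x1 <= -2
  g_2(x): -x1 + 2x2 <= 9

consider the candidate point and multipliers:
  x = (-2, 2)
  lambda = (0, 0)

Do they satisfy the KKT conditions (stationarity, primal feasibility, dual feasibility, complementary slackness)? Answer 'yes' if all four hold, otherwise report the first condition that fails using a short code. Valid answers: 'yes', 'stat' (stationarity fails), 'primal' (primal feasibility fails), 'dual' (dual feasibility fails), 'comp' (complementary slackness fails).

Gradient of f: grad f(x) = Q x + c = (0, 0)
Constraint values g_i(x) = a_i^T x - b_i:
  g_1((-2, 2)) = 0
  g_2((-2, 2)) = -3
Stationarity residual: grad f(x) + sum_i lambda_i a_i = (0, 0)
  -> stationarity OK
Primal feasibility (all g_i <= 0): OK
Dual feasibility (all lambda_i >= 0): OK
Complementary slackness (lambda_i * g_i(x) = 0 for all i): OK

Verdict: yes, KKT holds.

yes


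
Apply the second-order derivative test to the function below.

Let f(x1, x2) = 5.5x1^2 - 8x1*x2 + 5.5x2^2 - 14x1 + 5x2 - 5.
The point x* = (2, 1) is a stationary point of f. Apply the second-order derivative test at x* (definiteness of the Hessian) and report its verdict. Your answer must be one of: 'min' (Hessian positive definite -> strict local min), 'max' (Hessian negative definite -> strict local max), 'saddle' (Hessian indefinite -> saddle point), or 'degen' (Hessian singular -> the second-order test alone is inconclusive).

Compute the Hessian H = grad^2 f:
  H = [[11, -8], [-8, 11]]
Verify stationarity: grad f(x*) = H x* + g = (0, 0).
Eigenvalues of H: 3, 19.
Both eigenvalues > 0, so H is positive definite -> x* is a strict local min.

min


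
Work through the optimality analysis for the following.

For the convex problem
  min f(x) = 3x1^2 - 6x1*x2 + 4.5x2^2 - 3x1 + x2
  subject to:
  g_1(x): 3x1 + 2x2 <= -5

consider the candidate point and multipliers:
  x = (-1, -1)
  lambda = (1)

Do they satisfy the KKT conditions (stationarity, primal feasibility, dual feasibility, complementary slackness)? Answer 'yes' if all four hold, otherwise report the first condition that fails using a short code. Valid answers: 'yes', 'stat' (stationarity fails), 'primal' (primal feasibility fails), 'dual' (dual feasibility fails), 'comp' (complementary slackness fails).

Gradient of f: grad f(x) = Q x + c = (-3, -2)
Constraint values g_i(x) = a_i^T x - b_i:
  g_1((-1, -1)) = 0
Stationarity residual: grad f(x) + sum_i lambda_i a_i = (0, 0)
  -> stationarity OK
Primal feasibility (all g_i <= 0): OK
Dual feasibility (all lambda_i >= 0): OK
Complementary slackness (lambda_i * g_i(x) = 0 for all i): OK

Verdict: yes, KKT holds.

yes


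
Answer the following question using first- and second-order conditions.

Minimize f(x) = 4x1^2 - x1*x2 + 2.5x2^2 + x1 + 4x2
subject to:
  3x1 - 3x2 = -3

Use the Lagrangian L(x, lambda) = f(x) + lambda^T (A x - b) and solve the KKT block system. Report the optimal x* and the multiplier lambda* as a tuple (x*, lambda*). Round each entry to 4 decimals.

Form the Lagrangian:
  L(x, lambda) = (1/2) x^T Q x + c^T x + lambda^T (A x - b)
Stationarity (grad_x L = 0): Q x + c + A^T lambda = 0.
Primal feasibility: A x = b.

This gives the KKT block system:
  [ Q   A^T ] [ x     ]   [-c ]
  [ A    0  ] [ lambda ] = [ b ]

Solving the linear system:
  x*      = (-0.8182, 0.1818)
  lambda* = (1.9091)
  f(x*)   = 2.8182

x* = (-0.8182, 0.1818), lambda* = (1.9091)


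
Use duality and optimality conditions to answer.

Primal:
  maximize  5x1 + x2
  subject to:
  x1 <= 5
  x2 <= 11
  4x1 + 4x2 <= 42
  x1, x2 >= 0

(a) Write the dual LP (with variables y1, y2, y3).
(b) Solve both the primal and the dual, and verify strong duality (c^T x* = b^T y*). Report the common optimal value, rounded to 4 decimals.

The standard primal-dual pair for 'max c^T x s.t. A x <= b, x >= 0' is:
  Dual:  min b^T y  s.t.  A^T y >= c,  y >= 0.

So the dual LP is:
  minimize  5y1 + 11y2 + 42y3
  subject to:
    y1 + 4y3 >= 5
    y2 + 4y3 >= 1
    y1, y2, y3 >= 0

Solving the primal: x* = (5, 5.5).
  primal value c^T x* = 30.5.
Solving the dual: y* = (4, 0, 0.25).
  dual value b^T y* = 30.5.
Strong duality: c^T x* = b^T y*. Confirmed.

30.5


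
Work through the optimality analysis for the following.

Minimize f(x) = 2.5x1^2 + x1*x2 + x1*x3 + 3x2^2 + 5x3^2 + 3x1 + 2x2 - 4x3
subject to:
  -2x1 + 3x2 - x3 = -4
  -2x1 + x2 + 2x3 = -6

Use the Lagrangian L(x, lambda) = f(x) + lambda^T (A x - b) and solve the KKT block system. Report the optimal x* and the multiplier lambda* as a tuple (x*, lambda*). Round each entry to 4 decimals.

Form the Lagrangian:
  L(x, lambda) = (1/2) x^T Q x + c^T x + lambda^T (A x - b)
Stationarity (grad_x L = 0): Q x + c + A^T lambda = 0.
Primal feasibility: A x = b.

This gives the KKT block system:
  [ Q   A^T ] [ x     ]   [-c ]
  [ A    0  ] [ lambda ] = [ b ]

Solving the linear system:
  x*      = (1.4993, -0.7148, -1.1432)
  lambda* = (-1.7648, 6.0841)
  f(x*)   = 18.5434

x* = (1.4993, -0.7148, -1.1432), lambda* = (-1.7648, 6.0841)


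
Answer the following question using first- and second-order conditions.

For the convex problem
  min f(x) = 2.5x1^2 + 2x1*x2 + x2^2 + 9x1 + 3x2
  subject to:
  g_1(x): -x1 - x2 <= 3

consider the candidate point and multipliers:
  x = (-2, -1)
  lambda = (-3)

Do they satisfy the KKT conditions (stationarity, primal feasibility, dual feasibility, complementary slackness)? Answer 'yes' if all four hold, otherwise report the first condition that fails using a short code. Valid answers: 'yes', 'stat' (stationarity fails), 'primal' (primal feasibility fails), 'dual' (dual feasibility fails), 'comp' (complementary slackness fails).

Gradient of f: grad f(x) = Q x + c = (-3, -3)
Constraint values g_i(x) = a_i^T x - b_i:
  g_1((-2, -1)) = 0
Stationarity residual: grad f(x) + sum_i lambda_i a_i = (0, 0)
  -> stationarity OK
Primal feasibility (all g_i <= 0): OK
Dual feasibility (all lambda_i >= 0): FAILS
Complementary slackness (lambda_i * g_i(x) = 0 for all i): OK

Verdict: the first failing condition is dual_feasibility -> dual.

dual


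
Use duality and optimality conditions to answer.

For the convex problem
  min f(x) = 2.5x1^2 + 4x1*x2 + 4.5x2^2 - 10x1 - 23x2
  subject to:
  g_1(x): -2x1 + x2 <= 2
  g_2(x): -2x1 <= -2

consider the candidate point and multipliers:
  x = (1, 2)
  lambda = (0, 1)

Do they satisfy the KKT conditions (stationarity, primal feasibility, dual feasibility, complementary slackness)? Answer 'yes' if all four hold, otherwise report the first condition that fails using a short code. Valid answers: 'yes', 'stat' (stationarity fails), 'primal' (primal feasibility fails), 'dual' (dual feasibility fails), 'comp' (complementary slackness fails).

Gradient of f: grad f(x) = Q x + c = (3, -1)
Constraint values g_i(x) = a_i^T x - b_i:
  g_1((1, 2)) = -2
  g_2((1, 2)) = 0
Stationarity residual: grad f(x) + sum_i lambda_i a_i = (1, -1)
  -> stationarity FAILS
Primal feasibility (all g_i <= 0): OK
Dual feasibility (all lambda_i >= 0): OK
Complementary slackness (lambda_i * g_i(x) = 0 for all i): OK

Verdict: the first failing condition is stationarity -> stat.

stat


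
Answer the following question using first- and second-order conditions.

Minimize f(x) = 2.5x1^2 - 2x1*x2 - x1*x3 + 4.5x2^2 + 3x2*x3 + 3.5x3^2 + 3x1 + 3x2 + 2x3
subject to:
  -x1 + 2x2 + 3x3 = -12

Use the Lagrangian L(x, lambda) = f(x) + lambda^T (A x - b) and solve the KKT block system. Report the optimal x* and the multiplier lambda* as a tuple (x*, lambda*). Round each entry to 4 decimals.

Form the Lagrangian:
  L(x, lambda) = (1/2) x^T Q x + c^T x + lambda^T (A x - b)
Stationarity (grad_x L = 0): Q x + c + A^T lambda = 0.
Primal feasibility: A x = b.

This gives the KKT block system:
  [ Q   A^T ] [ x     ]   [-c ]
  [ A    0  ] [ lambda ] = [ b ]

Solving the linear system:
  x*      = (-0.0587, -1.0411, -3.3255)
  lambda* = (8.1144)
  f(x*)   = 43.7111

x* = (-0.0587, -1.0411, -3.3255), lambda* = (8.1144)


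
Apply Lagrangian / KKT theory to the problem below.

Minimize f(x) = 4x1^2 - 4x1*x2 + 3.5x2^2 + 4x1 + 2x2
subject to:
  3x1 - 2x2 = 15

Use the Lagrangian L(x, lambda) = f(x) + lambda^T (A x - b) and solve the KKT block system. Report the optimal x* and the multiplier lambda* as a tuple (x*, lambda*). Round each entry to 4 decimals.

Form the Lagrangian:
  L(x, lambda) = (1/2) x^T Q x + c^T x + lambda^T (A x - b)
Stationarity (grad_x L = 0): Q x + c + A^T lambda = 0.
Primal feasibility: A x = b.

This gives the KKT block system:
  [ Q   A^T ] [ x     ]   [-c ]
  [ A    0  ] [ lambda ] = [ b ]

Solving the linear system:
  x*      = (3.5532, -2.1702)
  lambda* = (-13.7021)
  f(x*)   = 107.7021

x* = (3.5532, -2.1702), lambda* = (-13.7021)


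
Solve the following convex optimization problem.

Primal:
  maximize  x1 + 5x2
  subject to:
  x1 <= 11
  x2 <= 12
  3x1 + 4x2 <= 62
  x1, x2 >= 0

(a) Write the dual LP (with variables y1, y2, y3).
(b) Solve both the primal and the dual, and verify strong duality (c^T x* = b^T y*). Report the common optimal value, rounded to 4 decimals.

The standard primal-dual pair for 'max c^T x s.t. A x <= b, x >= 0' is:
  Dual:  min b^T y  s.t.  A^T y >= c,  y >= 0.

So the dual LP is:
  minimize  11y1 + 12y2 + 62y3
  subject to:
    y1 + 3y3 >= 1
    y2 + 4y3 >= 5
    y1, y2, y3 >= 0

Solving the primal: x* = (4.6667, 12).
  primal value c^T x* = 64.6667.
Solving the dual: y* = (0, 3.6667, 0.3333).
  dual value b^T y* = 64.6667.
Strong duality: c^T x* = b^T y*. Confirmed.

64.6667


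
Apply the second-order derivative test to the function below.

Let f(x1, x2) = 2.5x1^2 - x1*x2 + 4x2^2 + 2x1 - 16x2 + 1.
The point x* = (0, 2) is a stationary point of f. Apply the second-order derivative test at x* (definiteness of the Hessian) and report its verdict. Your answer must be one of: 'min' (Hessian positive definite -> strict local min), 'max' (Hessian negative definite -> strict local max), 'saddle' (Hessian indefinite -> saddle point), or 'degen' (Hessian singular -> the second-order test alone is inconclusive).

Compute the Hessian H = grad^2 f:
  H = [[5, -1], [-1, 8]]
Verify stationarity: grad f(x*) = H x* + g = (0, 0).
Eigenvalues of H: 4.6972, 8.3028.
Both eigenvalues > 0, so H is positive definite -> x* is a strict local min.

min


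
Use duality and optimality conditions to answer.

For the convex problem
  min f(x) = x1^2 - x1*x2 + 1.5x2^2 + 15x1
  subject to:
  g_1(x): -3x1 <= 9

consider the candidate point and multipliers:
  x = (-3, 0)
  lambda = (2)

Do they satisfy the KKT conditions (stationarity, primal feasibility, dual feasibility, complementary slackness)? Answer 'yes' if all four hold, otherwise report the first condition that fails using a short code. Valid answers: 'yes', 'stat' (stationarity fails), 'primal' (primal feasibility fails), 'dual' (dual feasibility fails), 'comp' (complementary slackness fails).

Gradient of f: grad f(x) = Q x + c = (9, 3)
Constraint values g_i(x) = a_i^T x - b_i:
  g_1((-3, 0)) = 0
Stationarity residual: grad f(x) + sum_i lambda_i a_i = (3, 3)
  -> stationarity FAILS
Primal feasibility (all g_i <= 0): OK
Dual feasibility (all lambda_i >= 0): OK
Complementary slackness (lambda_i * g_i(x) = 0 for all i): OK

Verdict: the first failing condition is stationarity -> stat.

stat


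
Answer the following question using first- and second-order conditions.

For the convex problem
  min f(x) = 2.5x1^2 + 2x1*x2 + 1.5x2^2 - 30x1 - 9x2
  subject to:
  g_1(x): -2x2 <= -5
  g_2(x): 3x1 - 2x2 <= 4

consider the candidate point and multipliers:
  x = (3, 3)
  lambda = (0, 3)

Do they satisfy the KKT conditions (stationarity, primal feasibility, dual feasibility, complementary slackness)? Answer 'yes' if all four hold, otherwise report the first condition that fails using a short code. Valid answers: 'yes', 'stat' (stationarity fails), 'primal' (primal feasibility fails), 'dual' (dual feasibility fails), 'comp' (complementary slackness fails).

Gradient of f: grad f(x) = Q x + c = (-9, 6)
Constraint values g_i(x) = a_i^T x - b_i:
  g_1((3, 3)) = -1
  g_2((3, 3)) = -1
Stationarity residual: grad f(x) + sum_i lambda_i a_i = (0, 0)
  -> stationarity OK
Primal feasibility (all g_i <= 0): OK
Dual feasibility (all lambda_i >= 0): OK
Complementary slackness (lambda_i * g_i(x) = 0 for all i): FAILS

Verdict: the first failing condition is complementary_slackness -> comp.

comp
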